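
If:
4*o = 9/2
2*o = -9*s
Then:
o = 9/8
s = -1/4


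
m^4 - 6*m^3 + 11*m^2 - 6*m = m*(m - 3)*(m - 2)*(m - 1)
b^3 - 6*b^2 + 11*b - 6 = (b - 3)*(b - 2)*(b - 1)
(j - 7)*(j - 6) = j^2 - 13*j + 42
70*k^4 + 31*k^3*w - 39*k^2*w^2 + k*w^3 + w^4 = (-5*k + w)*(-2*k + w)*(k + w)*(7*k + w)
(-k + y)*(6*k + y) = -6*k^2 + 5*k*y + y^2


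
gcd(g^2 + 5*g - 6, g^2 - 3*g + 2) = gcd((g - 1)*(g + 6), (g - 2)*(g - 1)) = g - 1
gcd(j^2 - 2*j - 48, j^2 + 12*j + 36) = j + 6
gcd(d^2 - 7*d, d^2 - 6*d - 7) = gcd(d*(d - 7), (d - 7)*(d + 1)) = d - 7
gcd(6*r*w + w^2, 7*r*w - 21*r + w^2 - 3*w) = 1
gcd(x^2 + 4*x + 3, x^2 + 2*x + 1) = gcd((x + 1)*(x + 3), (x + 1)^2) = x + 1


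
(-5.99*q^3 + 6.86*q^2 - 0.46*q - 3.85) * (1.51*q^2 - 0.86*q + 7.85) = -9.0449*q^5 + 15.51*q^4 - 53.6157*q^3 + 48.4331*q^2 - 0.3*q - 30.2225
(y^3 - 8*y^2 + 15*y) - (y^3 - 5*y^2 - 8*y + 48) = -3*y^2 + 23*y - 48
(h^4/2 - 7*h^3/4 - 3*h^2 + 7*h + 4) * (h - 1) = h^5/2 - 9*h^4/4 - 5*h^3/4 + 10*h^2 - 3*h - 4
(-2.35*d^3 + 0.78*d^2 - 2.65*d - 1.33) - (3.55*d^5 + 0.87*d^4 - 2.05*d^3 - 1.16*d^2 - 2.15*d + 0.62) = -3.55*d^5 - 0.87*d^4 - 0.3*d^3 + 1.94*d^2 - 0.5*d - 1.95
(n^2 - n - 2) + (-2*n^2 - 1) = -n^2 - n - 3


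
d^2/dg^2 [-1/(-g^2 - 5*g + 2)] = 2*(-g^2 - 5*g + (2*g + 5)^2 + 2)/(g^2 + 5*g - 2)^3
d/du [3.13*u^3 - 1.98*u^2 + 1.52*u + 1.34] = 9.39*u^2 - 3.96*u + 1.52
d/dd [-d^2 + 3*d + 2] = 3 - 2*d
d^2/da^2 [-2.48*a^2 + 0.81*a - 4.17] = -4.96000000000000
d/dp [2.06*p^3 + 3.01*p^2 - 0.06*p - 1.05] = 6.18*p^2 + 6.02*p - 0.06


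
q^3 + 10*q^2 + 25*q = q*(q + 5)^2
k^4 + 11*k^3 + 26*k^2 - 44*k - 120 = (k - 2)*(k + 2)*(k + 5)*(k + 6)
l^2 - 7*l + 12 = (l - 4)*(l - 3)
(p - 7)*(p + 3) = p^2 - 4*p - 21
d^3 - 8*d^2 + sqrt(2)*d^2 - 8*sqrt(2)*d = d*(d - 8)*(d + sqrt(2))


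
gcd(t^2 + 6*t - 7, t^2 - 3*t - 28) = 1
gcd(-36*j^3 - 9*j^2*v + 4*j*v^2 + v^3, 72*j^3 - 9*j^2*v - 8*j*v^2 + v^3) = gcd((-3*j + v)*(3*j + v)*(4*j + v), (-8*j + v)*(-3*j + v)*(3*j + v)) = -9*j^2 + v^2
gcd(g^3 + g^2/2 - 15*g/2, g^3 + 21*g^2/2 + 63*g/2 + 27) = g + 3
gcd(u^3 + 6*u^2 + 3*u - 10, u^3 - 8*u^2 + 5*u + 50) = u + 2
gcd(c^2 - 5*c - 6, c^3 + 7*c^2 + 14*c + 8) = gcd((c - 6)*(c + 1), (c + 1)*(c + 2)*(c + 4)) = c + 1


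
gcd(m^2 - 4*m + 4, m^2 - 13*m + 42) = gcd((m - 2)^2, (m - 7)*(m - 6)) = 1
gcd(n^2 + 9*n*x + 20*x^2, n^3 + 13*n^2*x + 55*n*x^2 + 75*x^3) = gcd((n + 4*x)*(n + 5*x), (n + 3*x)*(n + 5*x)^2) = n + 5*x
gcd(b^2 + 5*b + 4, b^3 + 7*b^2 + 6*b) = b + 1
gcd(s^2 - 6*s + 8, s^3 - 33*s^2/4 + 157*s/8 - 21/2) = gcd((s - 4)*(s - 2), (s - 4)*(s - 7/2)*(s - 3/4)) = s - 4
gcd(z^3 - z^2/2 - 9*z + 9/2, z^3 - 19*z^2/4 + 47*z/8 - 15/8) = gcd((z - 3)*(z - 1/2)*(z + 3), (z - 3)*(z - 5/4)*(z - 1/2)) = z^2 - 7*z/2 + 3/2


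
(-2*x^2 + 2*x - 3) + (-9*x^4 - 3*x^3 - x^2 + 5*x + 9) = -9*x^4 - 3*x^3 - 3*x^2 + 7*x + 6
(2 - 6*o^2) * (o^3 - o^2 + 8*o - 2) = -6*o^5 + 6*o^4 - 46*o^3 + 10*o^2 + 16*o - 4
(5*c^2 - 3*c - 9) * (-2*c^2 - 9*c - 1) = -10*c^4 - 39*c^3 + 40*c^2 + 84*c + 9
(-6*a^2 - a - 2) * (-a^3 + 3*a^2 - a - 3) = 6*a^5 - 17*a^4 + 5*a^3 + 13*a^2 + 5*a + 6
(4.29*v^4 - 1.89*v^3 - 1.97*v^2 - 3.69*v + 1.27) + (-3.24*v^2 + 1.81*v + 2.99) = 4.29*v^4 - 1.89*v^3 - 5.21*v^2 - 1.88*v + 4.26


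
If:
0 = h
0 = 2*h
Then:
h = 0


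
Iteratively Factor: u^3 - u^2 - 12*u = (u - 4)*(u^2 + 3*u) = u*(u - 4)*(u + 3)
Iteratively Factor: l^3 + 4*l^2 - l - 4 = (l + 1)*(l^2 + 3*l - 4) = (l + 1)*(l + 4)*(l - 1)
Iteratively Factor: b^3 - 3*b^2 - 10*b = (b + 2)*(b^2 - 5*b) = b*(b + 2)*(b - 5)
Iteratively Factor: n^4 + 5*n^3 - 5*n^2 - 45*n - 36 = (n + 4)*(n^3 + n^2 - 9*n - 9) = (n + 1)*(n + 4)*(n^2 - 9) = (n + 1)*(n + 3)*(n + 4)*(n - 3)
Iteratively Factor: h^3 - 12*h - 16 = (h + 2)*(h^2 - 2*h - 8) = (h + 2)^2*(h - 4)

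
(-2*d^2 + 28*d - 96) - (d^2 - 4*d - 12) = -3*d^2 + 32*d - 84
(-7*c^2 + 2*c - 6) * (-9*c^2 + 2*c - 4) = 63*c^4 - 32*c^3 + 86*c^2 - 20*c + 24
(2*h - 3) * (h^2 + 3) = 2*h^3 - 3*h^2 + 6*h - 9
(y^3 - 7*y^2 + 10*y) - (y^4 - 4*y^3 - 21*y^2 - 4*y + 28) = -y^4 + 5*y^3 + 14*y^2 + 14*y - 28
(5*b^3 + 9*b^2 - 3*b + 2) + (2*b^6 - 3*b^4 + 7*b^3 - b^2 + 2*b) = 2*b^6 - 3*b^4 + 12*b^3 + 8*b^2 - b + 2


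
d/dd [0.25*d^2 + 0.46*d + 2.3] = 0.5*d + 0.46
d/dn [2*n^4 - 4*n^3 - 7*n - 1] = 8*n^3 - 12*n^2 - 7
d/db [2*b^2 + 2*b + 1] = 4*b + 2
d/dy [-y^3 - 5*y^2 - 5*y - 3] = -3*y^2 - 10*y - 5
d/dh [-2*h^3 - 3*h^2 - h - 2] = -6*h^2 - 6*h - 1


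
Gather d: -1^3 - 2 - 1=-4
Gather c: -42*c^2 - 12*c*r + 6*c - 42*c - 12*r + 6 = -42*c^2 + c*(-12*r - 36) - 12*r + 6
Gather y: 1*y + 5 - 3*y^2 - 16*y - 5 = -3*y^2 - 15*y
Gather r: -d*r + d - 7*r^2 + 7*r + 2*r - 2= d - 7*r^2 + r*(9 - d) - 2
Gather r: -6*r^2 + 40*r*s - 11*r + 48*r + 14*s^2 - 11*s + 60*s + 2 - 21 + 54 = -6*r^2 + r*(40*s + 37) + 14*s^2 + 49*s + 35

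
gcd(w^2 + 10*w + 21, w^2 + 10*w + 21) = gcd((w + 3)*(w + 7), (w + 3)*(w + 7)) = w^2 + 10*w + 21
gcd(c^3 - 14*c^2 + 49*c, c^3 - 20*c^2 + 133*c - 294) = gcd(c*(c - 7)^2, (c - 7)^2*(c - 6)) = c^2 - 14*c + 49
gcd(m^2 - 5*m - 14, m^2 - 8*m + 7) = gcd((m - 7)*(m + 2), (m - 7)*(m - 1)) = m - 7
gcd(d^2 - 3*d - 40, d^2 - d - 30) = d + 5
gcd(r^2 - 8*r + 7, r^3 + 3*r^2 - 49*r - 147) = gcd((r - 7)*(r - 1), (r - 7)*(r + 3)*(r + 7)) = r - 7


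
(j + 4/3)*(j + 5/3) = j^2 + 3*j + 20/9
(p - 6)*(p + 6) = p^2 - 36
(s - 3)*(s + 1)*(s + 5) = s^3 + 3*s^2 - 13*s - 15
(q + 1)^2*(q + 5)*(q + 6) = q^4 + 13*q^3 + 53*q^2 + 71*q + 30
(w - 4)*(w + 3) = w^2 - w - 12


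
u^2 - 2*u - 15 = (u - 5)*(u + 3)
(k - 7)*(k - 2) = k^2 - 9*k + 14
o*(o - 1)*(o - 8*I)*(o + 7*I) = o^4 - o^3 - I*o^3 + 56*o^2 + I*o^2 - 56*o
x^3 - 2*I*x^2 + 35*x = x*(x - 7*I)*(x + 5*I)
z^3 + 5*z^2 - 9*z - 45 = (z - 3)*(z + 3)*(z + 5)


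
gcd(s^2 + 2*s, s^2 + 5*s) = s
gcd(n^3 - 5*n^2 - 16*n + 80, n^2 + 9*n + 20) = n + 4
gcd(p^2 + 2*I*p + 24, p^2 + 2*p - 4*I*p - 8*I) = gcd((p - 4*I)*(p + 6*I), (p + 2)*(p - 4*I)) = p - 4*I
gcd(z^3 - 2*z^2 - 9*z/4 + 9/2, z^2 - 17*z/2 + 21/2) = z - 3/2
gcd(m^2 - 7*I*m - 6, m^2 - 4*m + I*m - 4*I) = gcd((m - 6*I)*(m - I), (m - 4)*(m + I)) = 1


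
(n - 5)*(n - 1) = n^2 - 6*n + 5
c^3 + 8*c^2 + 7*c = c*(c + 1)*(c + 7)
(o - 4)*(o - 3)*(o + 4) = o^3 - 3*o^2 - 16*o + 48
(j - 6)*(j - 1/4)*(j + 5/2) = j^3 - 15*j^2/4 - 113*j/8 + 15/4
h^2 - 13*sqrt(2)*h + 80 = (h - 8*sqrt(2))*(h - 5*sqrt(2))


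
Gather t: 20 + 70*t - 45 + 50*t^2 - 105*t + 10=50*t^2 - 35*t - 15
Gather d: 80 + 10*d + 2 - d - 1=9*d + 81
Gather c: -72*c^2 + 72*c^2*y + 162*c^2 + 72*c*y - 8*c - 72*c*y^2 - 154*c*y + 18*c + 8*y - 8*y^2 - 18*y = c^2*(72*y + 90) + c*(-72*y^2 - 82*y + 10) - 8*y^2 - 10*y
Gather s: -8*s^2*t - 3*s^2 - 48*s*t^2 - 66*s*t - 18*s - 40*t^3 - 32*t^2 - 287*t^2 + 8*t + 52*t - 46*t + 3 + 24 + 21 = s^2*(-8*t - 3) + s*(-48*t^2 - 66*t - 18) - 40*t^3 - 319*t^2 + 14*t + 48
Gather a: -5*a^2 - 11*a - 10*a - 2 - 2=-5*a^2 - 21*a - 4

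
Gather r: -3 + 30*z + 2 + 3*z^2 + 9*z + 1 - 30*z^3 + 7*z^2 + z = -30*z^3 + 10*z^2 + 40*z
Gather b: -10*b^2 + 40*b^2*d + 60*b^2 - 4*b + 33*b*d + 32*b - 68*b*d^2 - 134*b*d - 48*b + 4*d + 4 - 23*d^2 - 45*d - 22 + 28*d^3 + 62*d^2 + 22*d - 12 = b^2*(40*d + 50) + b*(-68*d^2 - 101*d - 20) + 28*d^3 + 39*d^2 - 19*d - 30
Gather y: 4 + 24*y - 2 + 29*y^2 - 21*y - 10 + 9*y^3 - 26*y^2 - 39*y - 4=9*y^3 + 3*y^2 - 36*y - 12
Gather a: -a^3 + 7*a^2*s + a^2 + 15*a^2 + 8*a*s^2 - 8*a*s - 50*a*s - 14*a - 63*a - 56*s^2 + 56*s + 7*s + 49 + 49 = -a^3 + a^2*(7*s + 16) + a*(8*s^2 - 58*s - 77) - 56*s^2 + 63*s + 98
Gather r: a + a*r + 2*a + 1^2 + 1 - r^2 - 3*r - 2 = 3*a - r^2 + r*(a - 3)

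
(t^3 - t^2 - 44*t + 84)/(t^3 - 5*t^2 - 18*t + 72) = (t^2 + 5*t - 14)/(t^2 + t - 12)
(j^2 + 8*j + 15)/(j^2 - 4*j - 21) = (j + 5)/(j - 7)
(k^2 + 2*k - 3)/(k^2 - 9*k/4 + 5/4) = 4*(k + 3)/(4*k - 5)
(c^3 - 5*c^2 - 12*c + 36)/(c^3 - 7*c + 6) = (c - 6)/(c - 1)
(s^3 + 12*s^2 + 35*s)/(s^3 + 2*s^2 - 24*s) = (s^2 + 12*s + 35)/(s^2 + 2*s - 24)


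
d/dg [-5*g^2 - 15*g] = -10*g - 15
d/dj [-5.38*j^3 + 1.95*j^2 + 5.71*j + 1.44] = -16.14*j^2 + 3.9*j + 5.71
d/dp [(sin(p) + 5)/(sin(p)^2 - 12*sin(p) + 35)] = (-10*sin(p) + cos(p)^2 + 94)*cos(p)/(sin(p)^2 - 12*sin(p) + 35)^2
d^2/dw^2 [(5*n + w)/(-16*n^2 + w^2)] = -(8*w^2*(5*n + w) + 2*(5*n + 3*w)*(16*n^2 - w^2))/(16*n^2 - w^2)^3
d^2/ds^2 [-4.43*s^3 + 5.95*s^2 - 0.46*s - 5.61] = 11.9 - 26.58*s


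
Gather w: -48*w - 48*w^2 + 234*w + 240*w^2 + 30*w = 192*w^2 + 216*w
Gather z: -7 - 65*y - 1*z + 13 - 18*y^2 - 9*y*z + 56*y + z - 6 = -18*y^2 - 9*y*z - 9*y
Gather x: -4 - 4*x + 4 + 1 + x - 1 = -3*x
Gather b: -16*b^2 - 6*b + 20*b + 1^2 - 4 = -16*b^2 + 14*b - 3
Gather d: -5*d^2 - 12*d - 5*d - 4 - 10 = -5*d^2 - 17*d - 14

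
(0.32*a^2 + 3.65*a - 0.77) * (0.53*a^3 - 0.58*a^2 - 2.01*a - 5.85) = 0.1696*a^5 + 1.7489*a^4 - 3.1683*a^3 - 8.7619*a^2 - 19.8048*a + 4.5045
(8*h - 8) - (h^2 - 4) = -h^2 + 8*h - 4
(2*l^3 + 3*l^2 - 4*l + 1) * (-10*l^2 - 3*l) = -20*l^5 - 36*l^4 + 31*l^3 + 2*l^2 - 3*l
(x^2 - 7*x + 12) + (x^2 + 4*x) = 2*x^2 - 3*x + 12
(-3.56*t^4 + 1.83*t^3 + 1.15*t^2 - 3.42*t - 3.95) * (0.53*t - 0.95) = -1.8868*t^5 + 4.3519*t^4 - 1.129*t^3 - 2.9051*t^2 + 1.1555*t + 3.7525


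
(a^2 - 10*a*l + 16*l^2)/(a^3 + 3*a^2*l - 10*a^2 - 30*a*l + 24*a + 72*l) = (a^2 - 10*a*l + 16*l^2)/(a^3 + 3*a^2*l - 10*a^2 - 30*a*l + 24*a + 72*l)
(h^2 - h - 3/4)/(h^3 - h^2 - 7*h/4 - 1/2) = (2*h - 3)/(2*h^2 - 3*h - 2)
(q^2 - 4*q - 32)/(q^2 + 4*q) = (q - 8)/q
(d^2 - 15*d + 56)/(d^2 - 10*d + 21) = (d - 8)/(d - 3)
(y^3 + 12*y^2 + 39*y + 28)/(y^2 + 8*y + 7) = y + 4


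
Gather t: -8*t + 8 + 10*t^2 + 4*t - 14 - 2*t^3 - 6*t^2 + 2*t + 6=-2*t^3 + 4*t^2 - 2*t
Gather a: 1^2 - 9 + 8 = 0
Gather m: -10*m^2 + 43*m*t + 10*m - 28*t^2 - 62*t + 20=-10*m^2 + m*(43*t + 10) - 28*t^2 - 62*t + 20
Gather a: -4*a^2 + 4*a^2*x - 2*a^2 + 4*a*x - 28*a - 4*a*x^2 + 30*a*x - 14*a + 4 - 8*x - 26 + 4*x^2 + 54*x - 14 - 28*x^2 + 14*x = a^2*(4*x - 6) + a*(-4*x^2 + 34*x - 42) - 24*x^2 + 60*x - 36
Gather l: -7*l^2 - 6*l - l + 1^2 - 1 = -7*l^2 - 7*l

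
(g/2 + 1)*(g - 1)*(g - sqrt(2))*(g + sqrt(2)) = g^4/2 + g^3/2 - 2*g^2 - g + 2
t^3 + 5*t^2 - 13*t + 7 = (t - 1)^2*(t + 7)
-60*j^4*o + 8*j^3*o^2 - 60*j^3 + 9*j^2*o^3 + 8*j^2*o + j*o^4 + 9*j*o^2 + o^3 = (-2*j + o)*(5*j + o)*(6*j + o)*(j*o + 1)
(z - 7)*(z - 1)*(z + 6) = z^3 - 2*z^2 - 41*z + 42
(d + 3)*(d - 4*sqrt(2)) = d^2 - 4*sqrt(2)*d + 3*d - 12*sqrt(2)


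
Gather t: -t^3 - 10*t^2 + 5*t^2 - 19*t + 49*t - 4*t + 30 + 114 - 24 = -t^3 - 5*t^2 + 26*t + 120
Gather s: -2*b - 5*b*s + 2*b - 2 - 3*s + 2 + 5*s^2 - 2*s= 5*s^2 + s*(-5*b - 5)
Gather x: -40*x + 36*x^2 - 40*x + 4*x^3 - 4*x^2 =4*x^3 + 32*x^2 - 80*x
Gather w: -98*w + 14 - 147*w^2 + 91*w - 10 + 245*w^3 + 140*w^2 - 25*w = 245*w^3 - 7*w^2 - 32*w + 4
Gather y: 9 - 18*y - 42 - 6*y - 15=-24*y - 48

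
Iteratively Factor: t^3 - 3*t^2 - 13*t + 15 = (t - 5)*(t^2 + 2*t - 3) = (t - 5)*(t + 3)*(t - 1)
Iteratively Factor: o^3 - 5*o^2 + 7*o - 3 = (o - 1)*(o^2 - 4*o + 3) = (o - 3)*(o - 1)*(o - 1)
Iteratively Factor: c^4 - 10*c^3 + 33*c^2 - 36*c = (c - 3)*(c^3 - 7*c^2 + 12*c) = c*(c - 3)*(c^2 - 7*c + 12) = c*(c - 4)*(c - 3)*(c - 3)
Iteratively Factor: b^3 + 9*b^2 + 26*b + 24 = (b + 4)*(b^2 + 5*b + 6) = (b + 2)*(b + 4)*(b + 3)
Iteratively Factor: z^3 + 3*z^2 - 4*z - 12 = (z + 3)*(z^2 - 4) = (z - 2)*(z + 3)*(z + 2)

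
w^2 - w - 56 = (w - 8)*(w + 7)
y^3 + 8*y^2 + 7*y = y*(y + 1)*(y + 7)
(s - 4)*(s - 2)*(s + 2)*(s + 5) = s^4 + s^3 - 24*s^2 - 4*s + 80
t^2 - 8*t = t*(t - 8)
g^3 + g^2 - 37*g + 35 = (g - 5)*(g - 1)*(g + 7)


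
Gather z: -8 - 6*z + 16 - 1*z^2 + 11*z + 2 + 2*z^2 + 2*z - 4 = z^2 + 7*z + 6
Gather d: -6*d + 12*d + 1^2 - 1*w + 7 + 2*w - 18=6*d + w - 10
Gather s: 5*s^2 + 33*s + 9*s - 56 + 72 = 5*s^2 + 42*s + 16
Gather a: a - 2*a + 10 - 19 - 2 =-a - 11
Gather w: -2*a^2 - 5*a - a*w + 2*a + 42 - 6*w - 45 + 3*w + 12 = -2*a^2 - 3*a + w*(-a - 3) + 9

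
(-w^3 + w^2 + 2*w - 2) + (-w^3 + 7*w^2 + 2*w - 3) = -2*w^3 + 8*w^2 + 4*w - 5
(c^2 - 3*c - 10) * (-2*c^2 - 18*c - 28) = -2*c^4 - 12*c^3 + 46*c^2 + 264*c + 280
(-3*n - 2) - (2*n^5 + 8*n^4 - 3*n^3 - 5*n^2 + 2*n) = -2*n^5 - 8*n^4 + 3*n^3 + 5*n^2 - 5*n - 2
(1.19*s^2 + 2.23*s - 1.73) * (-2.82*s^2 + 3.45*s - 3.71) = -3.3558*s^4 - 2.1831*s^3 + 8.1572*s^2 - 14.2418*s + 6.4183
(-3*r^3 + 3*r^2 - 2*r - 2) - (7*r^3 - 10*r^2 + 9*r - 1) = -10*r^3 + 13*r^2 - 11*r - 1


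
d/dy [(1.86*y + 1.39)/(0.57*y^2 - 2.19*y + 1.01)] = (-1.0602*y^2 - 1.5846*y + 4.9227)/(0.3249*y^4 - 2.4966*y^3 + 5.9475*y^2 - 4.4238*y + 1.0201)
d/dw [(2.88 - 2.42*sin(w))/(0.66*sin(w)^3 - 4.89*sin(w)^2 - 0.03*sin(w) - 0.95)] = (3.1944*sin(w)^3 - 17.5362*sin(w)^2 + 28.1664*sin(w) + 2.3854)*cos(w)/(0.4356*sin(w)^6 - 6.4548*sin(w)^5 + 23.8725*sin(w)^4 - 0.9606*sin(w)^3 + 9.2919*sin(w)^2 + 0.057*sin(w) + 0.9025)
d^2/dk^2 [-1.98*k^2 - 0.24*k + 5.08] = -3.96000000000000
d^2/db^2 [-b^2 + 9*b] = -2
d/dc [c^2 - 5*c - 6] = 2*c - 5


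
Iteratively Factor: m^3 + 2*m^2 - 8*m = (m)*(m^2 + 2*m - 8) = m*(m + 4)*(m - 2)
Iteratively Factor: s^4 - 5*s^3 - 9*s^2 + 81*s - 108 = (s + 4)*(s^3 - 9*s^2 + 27*s - 27) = (s - 3)*(s + 4)*(s^2 - 6*s + 9) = (s - 3)^2*(s + 4)*(s - 3)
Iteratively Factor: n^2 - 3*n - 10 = (n - 5)*(n + 2)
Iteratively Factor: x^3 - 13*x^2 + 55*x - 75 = (x - 5)*(x^2 - 8*x + 15) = (x - 5)^2*(x - 3)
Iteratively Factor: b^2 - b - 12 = (b - 4)*(b + 3)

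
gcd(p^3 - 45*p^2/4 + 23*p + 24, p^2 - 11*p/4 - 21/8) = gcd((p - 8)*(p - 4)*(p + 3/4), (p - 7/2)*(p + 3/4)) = p + 3/4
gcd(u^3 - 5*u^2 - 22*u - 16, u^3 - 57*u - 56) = u^2 - 7*u - 8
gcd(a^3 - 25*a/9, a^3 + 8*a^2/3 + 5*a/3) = a^2 + 5*a/3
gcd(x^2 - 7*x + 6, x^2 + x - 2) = x - 1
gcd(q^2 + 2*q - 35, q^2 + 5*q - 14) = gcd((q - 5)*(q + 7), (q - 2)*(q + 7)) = q + 7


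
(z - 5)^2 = z^2 - 10*z + 25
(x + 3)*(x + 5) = x^2 + 8*x + 15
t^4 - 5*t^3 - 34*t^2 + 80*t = t*(t - 8)*(t - 2)*(t + 5)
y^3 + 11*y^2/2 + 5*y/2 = y*(y + 1/2)*(y + 5)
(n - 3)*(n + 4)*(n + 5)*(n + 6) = n^4 + 12*n^3 + 29*n^2 - 102*n - 360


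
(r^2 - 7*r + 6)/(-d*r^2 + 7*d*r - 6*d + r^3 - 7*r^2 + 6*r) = 1/(-d + r)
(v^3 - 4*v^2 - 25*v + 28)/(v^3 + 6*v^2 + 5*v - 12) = (v - 7)/(v + 3)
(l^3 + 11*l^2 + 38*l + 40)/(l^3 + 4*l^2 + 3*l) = (l^3 + 11*l^2 + 38*l + 40)/(l*(l^2 + 4*l + 3))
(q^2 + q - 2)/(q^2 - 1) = (q + 2)/(q + 1)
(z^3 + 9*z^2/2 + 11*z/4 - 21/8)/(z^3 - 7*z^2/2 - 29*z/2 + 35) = (z^2 + z - 3/4)/(z^2 - 7*z + 10)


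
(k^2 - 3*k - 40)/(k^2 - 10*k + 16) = (k + 5)/(k - 2)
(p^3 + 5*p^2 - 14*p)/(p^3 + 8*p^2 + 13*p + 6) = p*(p^2 + 5*p - 14)/(p^3 + 8*p^2 + 13*p + 6)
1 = 1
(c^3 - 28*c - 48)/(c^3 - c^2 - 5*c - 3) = (-c^3 + 28*c + 48)/(-c^3 + c^2 + 5*c + 3)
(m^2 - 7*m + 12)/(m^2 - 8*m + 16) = (m - 3)/(m - 4)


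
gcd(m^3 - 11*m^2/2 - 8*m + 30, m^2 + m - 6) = m - 2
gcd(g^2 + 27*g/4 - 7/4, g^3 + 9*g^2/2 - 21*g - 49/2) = g + 7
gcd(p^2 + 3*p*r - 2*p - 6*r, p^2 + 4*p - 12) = p - 2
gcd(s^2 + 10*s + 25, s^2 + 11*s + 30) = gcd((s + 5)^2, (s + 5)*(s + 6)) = s + 5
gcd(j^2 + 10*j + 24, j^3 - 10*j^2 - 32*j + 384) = j + 6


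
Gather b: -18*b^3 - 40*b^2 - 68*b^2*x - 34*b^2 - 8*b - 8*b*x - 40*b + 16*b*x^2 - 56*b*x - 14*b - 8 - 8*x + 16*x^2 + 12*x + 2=-18*b^3 + b^2*(-68*x - 74) + b*(16*x^2 - 64*x - 62) + 16*x^2 + 4*x - 6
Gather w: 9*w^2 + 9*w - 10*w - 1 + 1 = 9*w^2 - w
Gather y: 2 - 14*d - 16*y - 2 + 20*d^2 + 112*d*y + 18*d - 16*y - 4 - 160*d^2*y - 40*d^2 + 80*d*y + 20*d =-20*d^2 + 24*d + y*(-160*d^2 + 192*d - 32) - 4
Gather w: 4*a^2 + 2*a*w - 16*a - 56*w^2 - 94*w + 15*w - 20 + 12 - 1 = 4*a^2 - 16*a - 56*w^2 + w*(2*a - 79) - 9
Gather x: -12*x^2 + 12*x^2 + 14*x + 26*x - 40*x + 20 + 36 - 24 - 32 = 0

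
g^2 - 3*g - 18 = (g - 6)*(g + 3)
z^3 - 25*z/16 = z*(z - 5/4)*(z + 5/4)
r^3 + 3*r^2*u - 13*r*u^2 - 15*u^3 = (r - 3*u)*(r + u)*(r + 5*u)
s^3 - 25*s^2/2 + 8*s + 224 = (s - 8)^2*(s + 7/2)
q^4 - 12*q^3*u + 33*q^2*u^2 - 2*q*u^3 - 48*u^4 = (q - 8*u)*(q - 3*u)*(q - 2*u)*(q + u)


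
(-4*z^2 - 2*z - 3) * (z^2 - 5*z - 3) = -4*z^4 + 18*z^3 + 19*z^2 + 21*z + 9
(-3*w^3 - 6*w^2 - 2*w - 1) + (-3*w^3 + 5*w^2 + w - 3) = -6*w^3 - w^2 - w - 4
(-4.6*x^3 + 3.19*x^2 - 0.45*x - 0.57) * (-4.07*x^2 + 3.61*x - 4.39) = 18.722*x^5 - 29.5893*x^4 + 33.5414*x^3 - 13.3087*x^2 - 0.0821999999999998*x + 2.5023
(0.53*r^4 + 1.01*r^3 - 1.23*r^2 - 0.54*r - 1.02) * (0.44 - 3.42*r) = -1.8126*r^5 - 3.221*r^4 + 4.651*r^3 + 1.3056*r^2 + 3.2508*r - 0.4488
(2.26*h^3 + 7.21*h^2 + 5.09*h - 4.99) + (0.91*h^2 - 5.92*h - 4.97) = 2.26*h^3 + 8.12*h^2 - 0.83*h - 9.96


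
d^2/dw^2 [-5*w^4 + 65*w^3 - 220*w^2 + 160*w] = -60*w^2 + 390*w - 440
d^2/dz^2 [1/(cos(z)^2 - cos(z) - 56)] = (4*sin(z)^4 - 227*sin(z)^2 - 209*cos(z)/4 - 3*cos(3*z)/4 + 109)/(sin(z)^2 + cos(z) + 55)^3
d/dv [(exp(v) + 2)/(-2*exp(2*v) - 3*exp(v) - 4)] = ((exp(v) + 2)*(4*exp(v) + 3) - 2*exp(2*v) - 3*exp(v) - 4)*exp(v)/(2*exp(2*v) + 3*exp(v) + 4)^2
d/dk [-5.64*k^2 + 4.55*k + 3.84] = 4.55 - 11.28*k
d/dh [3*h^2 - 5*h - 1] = 6*h - 5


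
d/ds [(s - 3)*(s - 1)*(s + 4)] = 3*s^2 - 13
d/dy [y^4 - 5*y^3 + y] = 4*y^3 - 15*y^2 + 1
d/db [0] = 0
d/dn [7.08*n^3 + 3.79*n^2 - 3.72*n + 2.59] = 21.24*n^2 + 7.58*n - 3.72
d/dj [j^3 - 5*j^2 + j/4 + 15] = 3*j^2 - 10*j + 1/4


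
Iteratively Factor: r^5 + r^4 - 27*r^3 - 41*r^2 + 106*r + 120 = (r + 4)*(r^4 - 3*r^3 - 15*r^2 + 19*r + 30) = (r - 5)*(r + 4)*(r^3 + 2*r^2 - 5*r - 6) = (r - 5)*(r - 2)*(r + 4)*(r^2 + 4*r + 3) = (r - 5)*(r - 2)*(r + 3)*(r + 4)*(r + 1)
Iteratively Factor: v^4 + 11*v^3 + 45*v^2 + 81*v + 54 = (v + 3)*(v^3 + 8*v^2 + 21*v + 18) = (v + 2)*(v + 3)*(v^2 + 6*v + 9) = (v + 2)*(v + 3)^2*(v + 3)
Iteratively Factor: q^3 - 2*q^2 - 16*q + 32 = (q + 4)*(q^2 - 6*q + 8) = (q - 4)*(q + 4)*(q - 2)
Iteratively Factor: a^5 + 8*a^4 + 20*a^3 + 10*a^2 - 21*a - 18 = (a + 1)*(a^4 + 7*a^3 + 13*a^2 - 3*a - 18) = (a - 1)*(a + 1)*(a^3 + 8*a^2 + 21*a + 18) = (a - 1)*(a + 1)*(a + 3)*(a^2 + 5*a + 6) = (a - 1)*(a + 1)*(a + 3)^2*(a + 2)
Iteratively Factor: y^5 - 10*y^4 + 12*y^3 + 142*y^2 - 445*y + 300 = (y - 5)*(y^4 - 5*y^3 - 13*y^2 + 77*y - 60) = (y - 5)^2*(y^3 - 13*y + 12) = (y - 5)^2*(y - 3)*(y^2 + 3*y - 4) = (y - 5)^2*(y - 3)*(y + 4)*(y - 1)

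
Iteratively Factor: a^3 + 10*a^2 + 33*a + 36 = (a + 3)*(a^2 + 7*a + 12) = (a + 3)^2*(a + 4)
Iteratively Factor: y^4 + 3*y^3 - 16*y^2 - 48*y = (y - 4)*(y^3 + 7*y^2 + 12*y) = (y - 4)*(y + 3)*(y^2 + 4*y) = (y - 4)*(y + 3)*(y + 4)*(y)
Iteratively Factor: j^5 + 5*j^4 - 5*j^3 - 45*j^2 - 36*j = (j + 1)*(j^4 + 4*j^3 - 9*j^2 - 36*j) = (j + 1)*(j + 3)*(j^3 + j^2 - 12*j) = (j - 3)*(j + 1)*(j + 3)*(j^2 + 4*j) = j*(j - 3)*(j + 1)*(j + 3)*(j + 4)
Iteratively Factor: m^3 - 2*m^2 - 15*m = (m)*(m^2 - 2*m - 15) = m*(m - 5)*(m + 3)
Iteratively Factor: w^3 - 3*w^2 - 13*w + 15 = (w + 3)*(w^2 - 6*w + 5) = (w - 5)*(w + 3)*(w - 1)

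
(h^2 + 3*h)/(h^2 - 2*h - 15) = h/(h - 5)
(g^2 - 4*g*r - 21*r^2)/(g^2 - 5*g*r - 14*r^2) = (g + 3*r)/(g + 2*r)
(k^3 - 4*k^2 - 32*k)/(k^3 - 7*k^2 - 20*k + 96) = k/(k - 3)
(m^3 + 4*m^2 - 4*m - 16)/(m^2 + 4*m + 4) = (m^2 + 2*m - 8)/(m + 2)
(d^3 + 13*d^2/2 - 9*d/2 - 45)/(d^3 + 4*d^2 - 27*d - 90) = (d - 5/2)/(d - 5)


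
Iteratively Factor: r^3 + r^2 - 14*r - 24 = (r - 4)*(r^2 + 5*r + 6) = (r - 4)*(r + 3)*(r + 2)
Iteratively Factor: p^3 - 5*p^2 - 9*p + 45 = (p + 3)*(p^2 - 8*p + 15) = (p - 3)*(p + 3)*(p - 5)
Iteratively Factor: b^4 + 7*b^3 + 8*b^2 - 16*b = (b - 1)*(b^3 + 8*b^2 + 16*b) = (b - 1)*(b + 4)*(b^2 + 4*b) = b*(b - 1)*(b + 4)*(b + 4)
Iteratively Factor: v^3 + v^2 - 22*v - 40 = (v + 2)*(v^2 - v - 20) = (v + 2)*(v + 4)*(v - 5)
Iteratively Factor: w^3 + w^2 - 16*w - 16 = (w + 1)*(w^2 - 16) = (w + 1)*(w + 4)*(w - 4)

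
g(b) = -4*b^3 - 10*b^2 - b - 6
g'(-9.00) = -793.00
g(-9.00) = 2109.00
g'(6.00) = -553.00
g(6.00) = -1236.00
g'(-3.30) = -65.68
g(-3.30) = 32.15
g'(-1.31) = 4.61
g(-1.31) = -12.86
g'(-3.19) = -59.31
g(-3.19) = 25.28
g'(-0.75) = 7.25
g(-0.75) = -9.19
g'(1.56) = -61.40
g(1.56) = -47.08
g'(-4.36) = -141.92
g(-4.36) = 139.79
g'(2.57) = -131.66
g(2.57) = -142.52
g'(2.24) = -106.01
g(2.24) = -103.37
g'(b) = -12*b^2 - 20*b - 1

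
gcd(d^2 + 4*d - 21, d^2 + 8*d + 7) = d + 7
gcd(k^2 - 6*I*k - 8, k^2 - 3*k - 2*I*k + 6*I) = k - 2*I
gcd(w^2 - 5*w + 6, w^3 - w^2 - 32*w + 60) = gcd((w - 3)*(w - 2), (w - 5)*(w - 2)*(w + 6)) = w - 2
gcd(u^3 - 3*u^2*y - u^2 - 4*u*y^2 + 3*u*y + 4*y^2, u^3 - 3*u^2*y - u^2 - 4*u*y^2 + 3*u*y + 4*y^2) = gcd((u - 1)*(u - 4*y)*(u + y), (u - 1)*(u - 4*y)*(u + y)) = -u^3 + 3*u^2*y + u^2 + 4*u*y^2 - 3*u*y - 4*y^2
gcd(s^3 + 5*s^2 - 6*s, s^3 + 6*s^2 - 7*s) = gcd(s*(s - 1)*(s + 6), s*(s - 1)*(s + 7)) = s^2 - s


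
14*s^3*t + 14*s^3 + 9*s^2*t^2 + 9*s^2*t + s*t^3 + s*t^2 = (2*s + t)*(7*s + t)*(s*t + s)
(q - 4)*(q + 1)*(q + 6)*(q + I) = q^4 + 3*q^3 + I*q^3 - 22*q^2 + 3*I*q^2 - 24*q - 22*I*q - 24*I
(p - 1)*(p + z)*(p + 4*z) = p^3 + 5*p^2*z - p^2 + 4*p*z^2 - 5*p*z - 4*z^2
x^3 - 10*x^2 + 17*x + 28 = (x - 7)*(x - 4)*(x + 1)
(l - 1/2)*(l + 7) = l^2 + 13*l/2 - 7/2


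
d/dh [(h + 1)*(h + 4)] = 2*h + 5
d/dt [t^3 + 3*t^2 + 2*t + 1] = 3*t^2 + 6*t + 2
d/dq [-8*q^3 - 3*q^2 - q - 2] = -24*q^2 - 6*q - 1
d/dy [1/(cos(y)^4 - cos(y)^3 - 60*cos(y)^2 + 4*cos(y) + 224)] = (4*cos(y)^3 - 3*cos(y)^2 - 120*cos(y) + 4)*sin(y)/(cos(y)^4 - cos(y)^3 - 60*cos(y)^2 + 4*cos(y) + 224)^2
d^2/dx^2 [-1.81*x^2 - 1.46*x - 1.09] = -3.62000000000000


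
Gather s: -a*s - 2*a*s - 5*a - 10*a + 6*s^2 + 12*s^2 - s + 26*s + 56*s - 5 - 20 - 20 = -15*a + 18*s^2 + s*(81 - 3*a) - 45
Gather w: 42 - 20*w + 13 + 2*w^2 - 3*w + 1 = 2*w^2 - 23*w + 56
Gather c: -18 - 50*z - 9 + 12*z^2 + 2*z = 12*z^2 - 48*z - 27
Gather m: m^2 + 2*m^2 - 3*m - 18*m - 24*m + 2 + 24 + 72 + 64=3*m^2 - 45*m + 162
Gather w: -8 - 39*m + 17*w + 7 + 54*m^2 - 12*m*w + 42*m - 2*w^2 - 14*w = 54*m^2 + 3*m - 2*w^2 + w*(3 - 12*m) - 1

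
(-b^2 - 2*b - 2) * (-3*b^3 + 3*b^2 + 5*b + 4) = 3*b^5 + 3*b^4 - 5*b^3 - 20*b^2 - 18*b - 8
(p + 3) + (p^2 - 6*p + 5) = p^2 - 5*p + 8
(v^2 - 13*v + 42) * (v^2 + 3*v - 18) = v^4 - 10*v^3 - 15*v^2 + 360*v - 756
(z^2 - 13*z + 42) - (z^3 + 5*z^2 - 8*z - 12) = -z^3 - 4*z^2 - 5*z + 54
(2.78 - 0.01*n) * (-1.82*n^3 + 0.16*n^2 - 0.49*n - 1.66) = 0.0182*n^4 - 5.0612*n^3 + 0.4497*n^2 - 1.3456*n - 4.6148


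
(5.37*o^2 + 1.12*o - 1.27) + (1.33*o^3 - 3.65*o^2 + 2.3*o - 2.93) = 1.33*o^3 + 1.72*o^2 + 3.42*o - 4.2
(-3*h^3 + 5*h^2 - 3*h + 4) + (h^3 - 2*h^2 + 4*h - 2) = -2*h^3 + 3*h^2 + h + 2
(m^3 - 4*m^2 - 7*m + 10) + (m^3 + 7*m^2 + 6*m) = 2*m^3 + 3*m^2 - m + 10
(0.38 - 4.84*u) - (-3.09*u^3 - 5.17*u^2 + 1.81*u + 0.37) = 3.09*u^3 + 5.17*u^2 - 6.65*u + 0.01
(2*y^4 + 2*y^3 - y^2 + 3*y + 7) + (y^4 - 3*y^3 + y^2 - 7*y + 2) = 3*y^4 - y^3 - 4*y + 9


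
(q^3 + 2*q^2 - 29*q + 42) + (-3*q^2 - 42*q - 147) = q^3 - q^2 - 71*q - 105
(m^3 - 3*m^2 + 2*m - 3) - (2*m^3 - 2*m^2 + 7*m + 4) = -m^3 - m^2 - 5*m - 7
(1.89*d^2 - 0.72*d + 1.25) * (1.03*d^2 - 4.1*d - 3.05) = 1.9467*d^4 - 8.4906*d^3 - 1.525*d^2 - 2.929*d - 3.8125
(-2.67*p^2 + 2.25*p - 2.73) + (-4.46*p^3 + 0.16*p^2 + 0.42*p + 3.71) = -4.46*p^3 - 2.51*p^2 + 2.67*p + 0.98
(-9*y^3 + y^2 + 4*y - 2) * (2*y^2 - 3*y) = -18*y^5 + 29*y^4 + 5*y^3 - 16*y^2 + 6*y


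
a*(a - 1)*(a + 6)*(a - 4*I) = a^4 + 5*a^3 - 4*I*a^3 - 6*a^2 - 20*I*a^2 + 24*I*a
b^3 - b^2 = b^2*(b - 1)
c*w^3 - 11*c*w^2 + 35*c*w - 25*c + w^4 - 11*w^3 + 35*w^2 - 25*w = (c + w)*(w - 5)^2*(w - 1)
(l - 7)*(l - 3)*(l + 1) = l^3 - 9*l^2 + 11*l + 21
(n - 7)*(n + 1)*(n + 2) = n^3 - 4*n^2 - 19*n - 14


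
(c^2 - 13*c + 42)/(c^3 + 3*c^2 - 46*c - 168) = (c - 6)/(c^2 + 10*c + 24)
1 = 1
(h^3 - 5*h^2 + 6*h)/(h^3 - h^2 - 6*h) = (h - 2)/(h + 2)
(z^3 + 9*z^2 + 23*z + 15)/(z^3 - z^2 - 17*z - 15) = (z + 5)/(z - 5)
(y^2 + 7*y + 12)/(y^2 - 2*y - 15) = (y + 4)/(y - 5)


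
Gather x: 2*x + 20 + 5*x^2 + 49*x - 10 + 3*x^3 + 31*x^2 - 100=3*x^3 + 36*x^2 + 51*x - 90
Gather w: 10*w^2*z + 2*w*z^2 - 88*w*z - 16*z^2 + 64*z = 10*w^2*z + w*(2*z^2 - 88*z) - 16*z^2 + 64*z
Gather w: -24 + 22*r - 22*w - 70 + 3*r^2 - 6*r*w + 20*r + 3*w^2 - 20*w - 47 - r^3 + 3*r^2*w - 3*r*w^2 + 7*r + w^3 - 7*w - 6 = -r^3 + 3*r^2 + 49*r + w^3 + w^2*(3 - 3*r) + w*(3*r^2 - 6*r - 49) - 147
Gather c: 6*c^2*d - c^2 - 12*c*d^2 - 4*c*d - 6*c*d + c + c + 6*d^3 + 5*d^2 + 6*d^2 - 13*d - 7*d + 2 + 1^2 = c^2*(6*d - 1) + c*(-12*d^2 - 10*d + 2) + 6*d^3 + 11*d^2 - 20*d + 3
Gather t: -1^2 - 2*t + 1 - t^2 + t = -t^2 - t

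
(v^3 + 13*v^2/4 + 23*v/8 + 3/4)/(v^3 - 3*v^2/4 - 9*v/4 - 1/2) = (8*v^3 + 26*v^2 + 23*v + 6)/(2*(4*v^3 - 3*v^2 - 9*v - 2))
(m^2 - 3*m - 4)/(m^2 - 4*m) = (m + 1)/m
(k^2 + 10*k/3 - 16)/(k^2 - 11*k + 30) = (k^2 + 10*k/3 - 16)/(k^2 - 11*k + 30)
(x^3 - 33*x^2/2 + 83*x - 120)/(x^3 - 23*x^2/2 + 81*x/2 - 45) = (x - 8)/(x - 3)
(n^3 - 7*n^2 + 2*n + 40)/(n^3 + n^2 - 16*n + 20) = (n^3 - 7*n^2 + 2*n + 40)/(n^3 + n^2 - 16*n + 20)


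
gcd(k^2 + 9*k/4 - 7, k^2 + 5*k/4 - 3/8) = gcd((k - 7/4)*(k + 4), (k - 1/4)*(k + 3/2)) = 1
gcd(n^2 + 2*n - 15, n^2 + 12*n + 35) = n + 5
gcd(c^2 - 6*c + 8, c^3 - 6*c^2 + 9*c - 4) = c - 4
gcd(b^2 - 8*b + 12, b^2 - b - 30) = b - 6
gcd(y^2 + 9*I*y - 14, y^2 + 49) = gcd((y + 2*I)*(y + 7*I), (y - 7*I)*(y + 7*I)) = y + 7*I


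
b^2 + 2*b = b*(b + 2)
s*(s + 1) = s^2 + s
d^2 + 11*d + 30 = (d + 5)*(d + 6)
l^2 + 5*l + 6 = (l + 2)*(l + 3)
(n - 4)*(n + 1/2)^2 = n^3 - 3*n^2 - 15*n/4 - 1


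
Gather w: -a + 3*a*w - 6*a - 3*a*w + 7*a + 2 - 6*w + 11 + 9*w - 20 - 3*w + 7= 0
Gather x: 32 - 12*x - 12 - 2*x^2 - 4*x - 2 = -2*x^2 - 16*x + 18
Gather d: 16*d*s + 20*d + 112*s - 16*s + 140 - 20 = d*(16*s + 20) + 96*s + 120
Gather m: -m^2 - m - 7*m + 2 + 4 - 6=-m^2 - 8*m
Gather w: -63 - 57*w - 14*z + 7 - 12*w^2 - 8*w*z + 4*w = -12*w^2 + w*(-8*z - 53) - 14*z - 56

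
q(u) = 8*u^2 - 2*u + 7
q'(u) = 16*u - 2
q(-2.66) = 68.92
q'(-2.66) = -44.56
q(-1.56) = 29.59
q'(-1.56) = -26.96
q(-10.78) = 958.23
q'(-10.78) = -174.48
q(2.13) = 39.04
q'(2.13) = 32.08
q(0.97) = 12.59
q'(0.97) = 13.52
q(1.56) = 23.35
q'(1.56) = 22.96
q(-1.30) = 23.12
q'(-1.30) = -22.80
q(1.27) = 17.36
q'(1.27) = 18.32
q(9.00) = 637.00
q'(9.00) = 142.00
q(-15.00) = 1837.00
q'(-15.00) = -242.00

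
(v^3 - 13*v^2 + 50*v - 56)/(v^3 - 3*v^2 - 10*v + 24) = (v - 7)/(v + 3)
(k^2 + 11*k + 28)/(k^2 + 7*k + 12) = (k + 7)/(k + 3)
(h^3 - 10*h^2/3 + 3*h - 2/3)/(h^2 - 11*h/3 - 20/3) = (-3*h^3 + 10*h^2 - 9*h + 2)/(-3*h^2 + 11*h + 20)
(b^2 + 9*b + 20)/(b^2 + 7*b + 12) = (b + 5)/(b + 3)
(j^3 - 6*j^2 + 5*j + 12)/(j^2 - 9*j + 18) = (j^2 - 3*j - 4)/(j - 6)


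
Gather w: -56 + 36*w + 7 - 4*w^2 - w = -4*w^2 + 35*w - 49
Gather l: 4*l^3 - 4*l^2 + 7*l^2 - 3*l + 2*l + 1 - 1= 4*l^3 + 3*l^2 - l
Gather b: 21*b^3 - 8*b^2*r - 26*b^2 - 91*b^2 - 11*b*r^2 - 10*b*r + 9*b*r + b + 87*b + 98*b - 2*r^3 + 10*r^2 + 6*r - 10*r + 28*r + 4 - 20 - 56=21*b^3 + b^2*(-8*r - 117) + b*(-11*r^2 - r + 186) - 2*r^3 + 10*r^2 + 24*r - 72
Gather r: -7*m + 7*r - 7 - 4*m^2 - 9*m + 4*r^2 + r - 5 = -4*m^2 - 16*m + 4*r^2 + 8*r - 12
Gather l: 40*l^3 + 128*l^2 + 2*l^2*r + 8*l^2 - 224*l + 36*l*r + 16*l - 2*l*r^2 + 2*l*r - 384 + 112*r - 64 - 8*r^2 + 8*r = 40*l^3 + l^2*(2*r + 136) + l*(-2*r^2 + 38*r - 208) - 8*r^2 + 120*r - 448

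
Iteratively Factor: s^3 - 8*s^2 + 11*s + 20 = (s - 4)*(s^2 - 4*s - 5) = (s - 4)*(s + 1)*(s - 5)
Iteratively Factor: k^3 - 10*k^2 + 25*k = (k - 5)*(k^2 - 5*k) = k*(k - 5)*(k - 5)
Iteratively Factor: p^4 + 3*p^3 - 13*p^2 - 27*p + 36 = (p + 3)*(p^3 - 13*p + 12) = (p + 3)*(p + 4)*(p^2 - 4*p + 3) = (p - 1)*(p + 3)*(p + 4)*(p - 3)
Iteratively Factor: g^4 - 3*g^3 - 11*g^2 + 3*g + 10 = (g - 5)*(g^3 + 2*g^2 - g - 2) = (g - 5)*(g + 1)*(g^2 + g - 2) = (g - 5)*(g - 1)*(g + 1)*(g + 2)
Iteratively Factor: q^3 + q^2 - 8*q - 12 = (q - 3)*(q^2 + 4*q + 4) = (q - 3)*(q + 2)*(q + 2)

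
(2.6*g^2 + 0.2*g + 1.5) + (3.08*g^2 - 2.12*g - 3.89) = 5.68*g^2 - 1.92*g - 2.39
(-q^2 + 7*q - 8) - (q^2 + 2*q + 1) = -2*q^2 + 5*q - 9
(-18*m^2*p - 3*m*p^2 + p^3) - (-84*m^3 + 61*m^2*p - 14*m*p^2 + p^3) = 84*m^3 - 79*m^2*p + 11*m*p^2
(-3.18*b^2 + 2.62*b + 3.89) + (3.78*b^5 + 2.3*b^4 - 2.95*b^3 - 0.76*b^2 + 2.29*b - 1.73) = 3.78*b^5 + 2.3*b^4 - 2.95*b^3 - 3.94*b^2 + 4.91*b + 2.16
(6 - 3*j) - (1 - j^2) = j^2 - 3*j + 5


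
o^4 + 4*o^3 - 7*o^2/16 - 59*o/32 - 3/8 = (o - 3/4)*(o + 1/4)*(o + 1/2)*(o + 4)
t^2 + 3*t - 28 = (t - 4)*(t + 7)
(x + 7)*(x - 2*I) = x^2 + 7*x - 2*I*x - 14*I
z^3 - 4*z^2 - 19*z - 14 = (z - 7)*(z + 1)*(z + 2)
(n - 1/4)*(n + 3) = n^2 + 11*n/4 - 3/4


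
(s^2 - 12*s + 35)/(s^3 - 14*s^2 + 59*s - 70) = 1/(s - 2)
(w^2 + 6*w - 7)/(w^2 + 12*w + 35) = (w - 1)/(w + 5)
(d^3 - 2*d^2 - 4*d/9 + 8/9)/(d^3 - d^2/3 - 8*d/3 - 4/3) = (d - 2/3)/(d + 1)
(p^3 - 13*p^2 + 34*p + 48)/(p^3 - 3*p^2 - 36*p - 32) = (p - 6)/(p + 4)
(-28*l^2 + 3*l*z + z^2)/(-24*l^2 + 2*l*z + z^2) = (7*l + z)/(6*l + z)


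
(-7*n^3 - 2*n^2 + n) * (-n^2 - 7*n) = 7*n^5 + 51*n^4 + 13*n^3 - 7*n^2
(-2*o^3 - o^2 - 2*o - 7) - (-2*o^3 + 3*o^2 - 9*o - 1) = -4*o^2 + 7*o - 6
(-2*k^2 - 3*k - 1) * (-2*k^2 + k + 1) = 4*k^4 + 4*k^3 - 3*k^2 - 4*k - 1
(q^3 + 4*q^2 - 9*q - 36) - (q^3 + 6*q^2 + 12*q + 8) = -2*q^2 - 21*q - 44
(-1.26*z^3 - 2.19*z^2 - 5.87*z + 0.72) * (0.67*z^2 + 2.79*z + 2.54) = -0.8442*z^5 - 4.9827*z^4 - 13.2434*z^3 - 21.4575*z^2 - 12.901*z + 1.8288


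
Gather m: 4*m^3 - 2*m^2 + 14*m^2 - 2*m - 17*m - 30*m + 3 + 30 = 4*m^3 + 12*m^2 - 49*m + 33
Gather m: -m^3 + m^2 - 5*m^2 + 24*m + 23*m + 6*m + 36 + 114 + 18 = -m^3 - 4*m^2 + 53*m + 168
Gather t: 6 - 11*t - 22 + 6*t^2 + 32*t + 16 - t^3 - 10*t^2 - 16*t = -t^3 - 4*t^2 + 5*t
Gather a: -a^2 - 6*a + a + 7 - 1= -a^2 - 5*a + 6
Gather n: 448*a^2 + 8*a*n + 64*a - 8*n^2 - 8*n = 448*a^2 + 64*a - 8*n^2 + n*(8*a - 8)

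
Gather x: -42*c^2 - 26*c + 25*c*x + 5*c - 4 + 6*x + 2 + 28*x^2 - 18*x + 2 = -42*c^2 - 21*c + 28*x^2 + x*(25*c - 12)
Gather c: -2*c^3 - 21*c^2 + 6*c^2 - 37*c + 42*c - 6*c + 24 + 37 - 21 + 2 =-2*c^3 - 15*c^2 - c + 42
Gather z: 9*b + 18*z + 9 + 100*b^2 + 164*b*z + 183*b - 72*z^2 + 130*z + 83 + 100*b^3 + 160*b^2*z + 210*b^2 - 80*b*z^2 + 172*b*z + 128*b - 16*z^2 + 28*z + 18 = 100*b^3 + 310*b^2 + 320*b + z^2*(-80*b - 88) + z*(160*b^2 + 336*b + 176) + 110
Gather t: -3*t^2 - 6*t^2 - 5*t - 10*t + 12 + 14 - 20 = -9*t^2 - 15*t + 6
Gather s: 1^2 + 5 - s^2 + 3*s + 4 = -s^2 + 3*s + 10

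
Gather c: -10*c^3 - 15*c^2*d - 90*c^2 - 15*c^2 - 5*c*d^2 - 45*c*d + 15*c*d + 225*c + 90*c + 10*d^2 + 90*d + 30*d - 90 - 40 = -10*c^3 + c^2*(-15*d - 105) + c*(-5*d^2 - 30*d + 315) + 10*d^2 + 120*d - 130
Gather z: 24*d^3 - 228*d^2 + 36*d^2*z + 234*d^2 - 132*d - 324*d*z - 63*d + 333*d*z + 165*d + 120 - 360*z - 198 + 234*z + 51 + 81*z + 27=24*d^3 + 6*d^2 - 30*d + z*(36*d^2 + 9*d - 45)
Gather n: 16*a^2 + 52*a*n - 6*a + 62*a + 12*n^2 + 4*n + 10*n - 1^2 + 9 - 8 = 16*a^2 + 56*a + 12*n^2 + n*(52*a + 14)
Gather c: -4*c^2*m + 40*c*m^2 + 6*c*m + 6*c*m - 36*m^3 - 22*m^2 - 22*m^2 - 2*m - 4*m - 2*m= -4*c^2*m + c*(40*m^2 + 12*m) - 36*m^3 - 44*m^2 - 8*m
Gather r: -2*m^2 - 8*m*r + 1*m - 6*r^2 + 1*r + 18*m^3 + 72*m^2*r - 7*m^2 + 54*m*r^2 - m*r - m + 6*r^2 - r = 18*m^3 - 9*m^2 + 54*m*r^2 + r*(72*m^2 - 9*m)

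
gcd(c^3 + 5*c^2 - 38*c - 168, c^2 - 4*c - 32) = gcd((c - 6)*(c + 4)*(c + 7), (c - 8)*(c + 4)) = c + 4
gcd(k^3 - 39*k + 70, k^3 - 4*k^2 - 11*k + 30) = k^2 - 7*k + 10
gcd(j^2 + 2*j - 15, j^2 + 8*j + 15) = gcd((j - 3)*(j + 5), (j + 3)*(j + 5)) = j + 5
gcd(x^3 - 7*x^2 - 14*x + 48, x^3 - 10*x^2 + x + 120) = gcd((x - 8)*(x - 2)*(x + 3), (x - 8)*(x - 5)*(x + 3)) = x^2 - 5*x - 24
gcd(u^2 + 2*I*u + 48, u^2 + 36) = u - 6*I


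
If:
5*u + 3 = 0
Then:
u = -3/5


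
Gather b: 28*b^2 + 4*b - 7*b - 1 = 28*b^2 - 3*b - 1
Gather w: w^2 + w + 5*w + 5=w^2 + 6*w + 5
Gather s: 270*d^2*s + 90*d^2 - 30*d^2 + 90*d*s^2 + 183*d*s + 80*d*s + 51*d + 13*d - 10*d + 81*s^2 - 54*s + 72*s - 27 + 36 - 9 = 60*d^2 + 54*d + s^2*(90*d + 81) + s*(270*d^2 + 263*d + 18)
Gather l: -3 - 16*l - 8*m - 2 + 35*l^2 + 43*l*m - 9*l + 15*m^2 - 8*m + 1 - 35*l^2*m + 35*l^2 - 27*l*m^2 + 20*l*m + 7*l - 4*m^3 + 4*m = l^2*(70 - 35*m) + l*(-27*m^2 + 63*m - 18) - 4*m^3 + 15*m^2 - 12*m - 4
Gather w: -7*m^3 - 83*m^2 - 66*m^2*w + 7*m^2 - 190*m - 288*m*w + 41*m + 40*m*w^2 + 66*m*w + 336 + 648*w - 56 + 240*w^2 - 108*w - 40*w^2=-7*m^3 - 76*m^2 - 149*m + w^2*(40*m + 200) + w*(-66*m^2 - 222*m + 540) + 280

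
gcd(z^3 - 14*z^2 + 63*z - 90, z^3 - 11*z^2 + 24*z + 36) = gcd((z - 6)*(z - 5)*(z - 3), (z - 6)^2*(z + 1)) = z - 6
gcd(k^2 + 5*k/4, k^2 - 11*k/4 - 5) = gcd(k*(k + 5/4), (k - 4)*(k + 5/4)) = k + 5/4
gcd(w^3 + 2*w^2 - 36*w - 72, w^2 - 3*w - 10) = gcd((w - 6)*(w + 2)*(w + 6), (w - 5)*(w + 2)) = w + 2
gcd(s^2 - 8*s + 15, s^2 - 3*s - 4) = 1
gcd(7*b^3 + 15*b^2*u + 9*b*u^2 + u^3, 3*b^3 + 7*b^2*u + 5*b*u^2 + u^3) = b^2 + 2*b*u + u^2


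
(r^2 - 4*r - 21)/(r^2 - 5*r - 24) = (r - 7)/(r - 8)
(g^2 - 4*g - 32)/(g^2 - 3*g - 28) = (g - 8)/(g - 7)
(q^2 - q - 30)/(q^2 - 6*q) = (q + 5)/q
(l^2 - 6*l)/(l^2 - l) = (l - 6)/(l - 1)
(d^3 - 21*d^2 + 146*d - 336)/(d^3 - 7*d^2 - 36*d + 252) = (d - 8)/(d + 6)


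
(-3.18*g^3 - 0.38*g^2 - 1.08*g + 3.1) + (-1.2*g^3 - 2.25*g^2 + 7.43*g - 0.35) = -4.38*g^3 - 2.63*g^2 + 6.35*g + 2.75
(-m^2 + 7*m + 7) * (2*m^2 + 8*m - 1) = -2*m^4 + 6*m^3 + 71*m^2 + 49*m - 7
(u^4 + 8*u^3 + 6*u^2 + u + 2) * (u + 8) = u^5 + 16*u^4 + 70*u^3 + 49*u^2 + 10*u + 16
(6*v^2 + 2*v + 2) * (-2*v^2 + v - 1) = -12*v^4 + 2*v^3 - 8*v^2 - 2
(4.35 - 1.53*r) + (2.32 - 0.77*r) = 6.67 - 2.3*r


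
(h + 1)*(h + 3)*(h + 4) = h^3 + 8*h^2 + 19*h + 12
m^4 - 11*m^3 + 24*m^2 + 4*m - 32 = (m - 8)*(m - 2)^2*(m + 1)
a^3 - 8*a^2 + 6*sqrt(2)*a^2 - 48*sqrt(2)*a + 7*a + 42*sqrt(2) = (a - 7)*(a - 1)*(a + 6*sqrt(2))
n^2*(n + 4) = n^3 + 4*n^2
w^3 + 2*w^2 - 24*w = w*(w - 4)*(w + 6)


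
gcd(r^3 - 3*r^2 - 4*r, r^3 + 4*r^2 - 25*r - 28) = r^2 - 3*r - 4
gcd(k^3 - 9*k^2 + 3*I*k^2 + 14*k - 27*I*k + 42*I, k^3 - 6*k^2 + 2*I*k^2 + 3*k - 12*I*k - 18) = k + 3*I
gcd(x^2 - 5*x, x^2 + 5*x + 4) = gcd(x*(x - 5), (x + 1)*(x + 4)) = 1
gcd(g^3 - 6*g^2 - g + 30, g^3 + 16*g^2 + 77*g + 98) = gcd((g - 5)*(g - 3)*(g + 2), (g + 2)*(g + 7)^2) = g + 2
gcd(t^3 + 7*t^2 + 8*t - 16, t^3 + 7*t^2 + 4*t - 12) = t - 1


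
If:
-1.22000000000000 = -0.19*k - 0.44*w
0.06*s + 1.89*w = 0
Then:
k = 6.42105263157895 - 2.31578947368421*w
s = -31.5*w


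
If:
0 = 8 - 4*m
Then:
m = 2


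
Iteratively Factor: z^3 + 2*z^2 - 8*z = (z)*(z^2 + 2*z - 8) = z*(z + 4)*(z - 2)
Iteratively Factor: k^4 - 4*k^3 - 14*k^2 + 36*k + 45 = (k - 3)*(k^3 - k^2 - 17*k - 15) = (k - 3)*(k + 1)*(k^2 - 2*k - 15) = (k - 3)*(k + 1)*(k + 3)*(k - 5)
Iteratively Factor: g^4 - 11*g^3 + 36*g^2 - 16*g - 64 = (g + 1)*(g^3 - 12*g^2 + 48*g - 64) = (g - 4)*(g + 1)*(g^2 - 8*g + 16) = (g - 4)^2*(g + 1)*(g - 4)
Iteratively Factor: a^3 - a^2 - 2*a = (a)*(a^2 - a - 2) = a*(a + 1)*(a - 2)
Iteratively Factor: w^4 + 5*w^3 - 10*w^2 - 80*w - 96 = (w + 3)*(w^3 + 2*w^2 - 16*w - 32) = (w + 2)*(w + 3)*(w^2 - 16) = (w + 2)*(w + 3)*(w + 4)*(w - 4)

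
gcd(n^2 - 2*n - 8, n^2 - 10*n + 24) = n - 4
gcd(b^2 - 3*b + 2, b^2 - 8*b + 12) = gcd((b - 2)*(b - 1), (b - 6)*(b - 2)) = b - 2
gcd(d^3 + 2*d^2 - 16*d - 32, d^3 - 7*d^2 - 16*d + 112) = d^2 - 16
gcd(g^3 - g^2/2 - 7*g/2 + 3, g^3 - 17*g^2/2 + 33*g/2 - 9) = g^2 - 5*g/2 + 3/2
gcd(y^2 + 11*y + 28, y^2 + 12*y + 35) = y + 7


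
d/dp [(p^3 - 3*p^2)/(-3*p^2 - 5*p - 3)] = p*(-3*p^3 - 10*p^2 + 6*p + 18)/(9*p^4 + 30*p^3 + 43*p^2 + 30*p + 9)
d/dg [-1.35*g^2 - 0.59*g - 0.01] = -2.7*g - 0.59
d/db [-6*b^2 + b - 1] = 1 - 12*b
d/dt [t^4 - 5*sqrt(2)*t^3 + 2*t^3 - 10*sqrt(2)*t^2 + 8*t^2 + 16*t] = 4*t^3 - 15*sqrt(2)*t^2 + 6*t^2 - 20*sqrt(2)*t + 16*t + 16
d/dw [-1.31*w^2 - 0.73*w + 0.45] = -2.62*w - 0.73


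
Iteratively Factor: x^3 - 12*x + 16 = (x + 4)*(x^2 - 4*x + 4) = (x - 2)*(x + 4)*(x - 2)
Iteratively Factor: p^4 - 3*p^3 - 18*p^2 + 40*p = (p)*(p^3 - 3*p^2 - 18*p + 40) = p*(p - 5)*(p^2 + 2*p - 8) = p*(p - 5)*(p + 4)*(p - 2)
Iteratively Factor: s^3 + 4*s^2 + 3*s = (s)*(s^2 + 4*s + 3) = s*(s + 1)*(s + 3)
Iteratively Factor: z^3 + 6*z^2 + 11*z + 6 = (z + 3)*(z^2 + 3*z + 2) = (z + 1)*(z + 3)*(z + 2)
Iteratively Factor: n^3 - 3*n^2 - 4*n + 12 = (n + 2)*(n^2 - 5*n + 6) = (n - 2)*(n + 2)*(n - 3)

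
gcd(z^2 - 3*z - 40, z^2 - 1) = 1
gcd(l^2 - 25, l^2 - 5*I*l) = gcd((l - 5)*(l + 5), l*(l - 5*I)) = 1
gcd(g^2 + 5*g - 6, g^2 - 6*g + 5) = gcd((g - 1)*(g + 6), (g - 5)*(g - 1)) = g - 1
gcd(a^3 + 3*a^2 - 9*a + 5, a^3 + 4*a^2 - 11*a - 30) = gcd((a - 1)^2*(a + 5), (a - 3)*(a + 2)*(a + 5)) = a + 5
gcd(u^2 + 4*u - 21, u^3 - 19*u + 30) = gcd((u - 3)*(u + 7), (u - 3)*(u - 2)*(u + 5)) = u - 3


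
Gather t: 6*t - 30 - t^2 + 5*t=-t^2 + 11*t - 30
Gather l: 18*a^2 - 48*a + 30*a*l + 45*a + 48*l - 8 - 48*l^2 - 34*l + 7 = 18*a^2 - 3*a - 48*l^2 + l*(30*a + 14) - 1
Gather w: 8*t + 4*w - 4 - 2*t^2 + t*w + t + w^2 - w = -2*t^2 + 9*t + w^2 + w*(t + 3) - 4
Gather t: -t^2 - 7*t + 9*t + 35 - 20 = -t^2 + 2*t + 15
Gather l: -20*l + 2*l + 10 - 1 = 9 - 18*l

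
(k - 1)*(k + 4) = k^2 + 3*k - 4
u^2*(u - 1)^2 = u^4 - 2*u^3 + u^2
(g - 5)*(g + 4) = g^2 - g - 20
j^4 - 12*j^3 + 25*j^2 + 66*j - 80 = (j - 8)*(j - 5)*(j - 1)*(j + 2)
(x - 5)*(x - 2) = x^2 - 7*x + 10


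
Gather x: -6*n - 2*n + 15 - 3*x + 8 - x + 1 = -8*n - 4*x + 24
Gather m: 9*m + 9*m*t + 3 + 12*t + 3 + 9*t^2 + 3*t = m*(9*t + 9) + 9*t^2 + 15*t + 6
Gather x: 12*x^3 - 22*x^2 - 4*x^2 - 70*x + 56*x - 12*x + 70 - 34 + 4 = 12*x^3 - 26*x^2 - 26*x + 40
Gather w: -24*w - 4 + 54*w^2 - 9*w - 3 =54*w^2 - 33*w - 7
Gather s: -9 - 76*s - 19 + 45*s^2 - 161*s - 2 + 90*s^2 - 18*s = 135*s^2 - 255*s - 30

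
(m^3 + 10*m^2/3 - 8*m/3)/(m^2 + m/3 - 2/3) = m*(m + 4)/(m + 1)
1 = 1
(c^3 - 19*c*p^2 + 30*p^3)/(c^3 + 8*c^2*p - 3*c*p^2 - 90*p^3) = (c - 2*p)/(c + 6*p)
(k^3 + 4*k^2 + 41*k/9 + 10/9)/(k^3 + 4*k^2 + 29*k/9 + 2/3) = (3*k^2 + 11*k + 10)/(3*k^2 + 11*k + 6)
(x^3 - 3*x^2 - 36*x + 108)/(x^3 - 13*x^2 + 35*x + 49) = (x^3 - 3*x^2 - 36*x + 108)/(x^3 - 13*x^2 + 35*x + 49)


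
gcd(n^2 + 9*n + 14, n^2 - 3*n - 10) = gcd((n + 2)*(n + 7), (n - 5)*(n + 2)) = n + 2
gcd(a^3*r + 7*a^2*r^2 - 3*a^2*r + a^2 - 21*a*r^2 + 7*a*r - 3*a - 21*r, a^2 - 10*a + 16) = 1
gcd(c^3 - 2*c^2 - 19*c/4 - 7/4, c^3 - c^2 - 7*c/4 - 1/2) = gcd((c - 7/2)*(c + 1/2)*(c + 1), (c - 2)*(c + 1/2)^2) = c + 1/2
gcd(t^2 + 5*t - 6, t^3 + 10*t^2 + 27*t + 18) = t + 6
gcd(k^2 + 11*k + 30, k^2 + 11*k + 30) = k^2 + 11*k + 30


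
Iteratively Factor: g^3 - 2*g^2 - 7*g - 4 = (g + 1)*(g^2 - 3*g - 4) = (g - 4)*(g + 1)*(g + 1)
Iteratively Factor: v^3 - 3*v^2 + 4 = (v + 1)*(v^2 - 4*v + 4) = (v - 2)*(v + 1)*(v - 2)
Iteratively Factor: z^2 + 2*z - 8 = (z + 4)*(z - 2)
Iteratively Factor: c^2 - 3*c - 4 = (c - 4)*(c + 1)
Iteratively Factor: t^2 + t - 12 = (t - 3)*(t + 4)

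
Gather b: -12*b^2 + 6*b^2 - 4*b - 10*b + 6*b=-6*b^2 - 8*b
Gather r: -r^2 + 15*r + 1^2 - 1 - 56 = -r^2 + 15*r - 56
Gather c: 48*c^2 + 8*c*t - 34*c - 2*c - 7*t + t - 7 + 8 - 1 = 48*c^2 + c*(8*t - 36) - 6*t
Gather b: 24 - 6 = 18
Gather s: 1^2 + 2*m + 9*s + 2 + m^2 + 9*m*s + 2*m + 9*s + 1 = m^2 + 4*m + s*(9*m + 18) + 4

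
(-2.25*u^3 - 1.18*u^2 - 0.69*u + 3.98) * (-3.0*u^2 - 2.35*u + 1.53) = 6.75*u^5 + 8.8275*u^4 + 1.4005*u^3 - 12.1239*u^2 - 10.4087*u + 6.0894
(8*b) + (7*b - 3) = 15*b - 3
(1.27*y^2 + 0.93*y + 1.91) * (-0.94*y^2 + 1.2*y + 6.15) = -1.1938*y^4 + 0.6498*y^3 + 7.1311*y^2 + 8.0115*y + 11.7465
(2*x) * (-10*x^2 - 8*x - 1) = -20*x^3 - 16*x^2 - 2*x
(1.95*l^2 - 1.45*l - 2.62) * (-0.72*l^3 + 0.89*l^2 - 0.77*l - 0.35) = -1.404*l^5 + 2.7795*l^4 - 0.9056*l^3 - 1.8978*l^2 + 2.5249*l + 0.917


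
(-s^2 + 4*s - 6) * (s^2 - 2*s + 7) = -s^4 + 6*s^3 - 21*s^2 + 40*s - 42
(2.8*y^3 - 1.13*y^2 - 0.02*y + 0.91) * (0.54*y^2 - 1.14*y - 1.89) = 1.512*y^5 - 3.8022*y^4 - 4.0146*y^3 + 2.6499*y^2 - 0.9996*y - 1.7199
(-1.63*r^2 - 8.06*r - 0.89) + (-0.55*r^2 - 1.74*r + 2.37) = -2.18*r^2 - 9.8*r + 1.48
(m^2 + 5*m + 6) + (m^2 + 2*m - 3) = 2*m^2 + 7*m + 3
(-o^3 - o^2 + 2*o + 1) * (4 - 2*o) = 2*o^4 - 2*o^3 - 8*o^2 + 6*o + 4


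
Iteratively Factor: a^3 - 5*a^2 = (a)*(a^2 - 5*a) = a^2*(a - 5)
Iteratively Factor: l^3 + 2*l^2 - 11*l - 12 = (l - 3)*(l^2 + 5*l + 4) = (l - 3)*(l + 1)*(l + 4)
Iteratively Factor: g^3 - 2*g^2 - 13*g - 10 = (g - 5)*(g^2 + 3*g + 2) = (g - 5)*(g + 1)*(g + 2)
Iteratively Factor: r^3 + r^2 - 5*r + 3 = (r - 1)*(r^2 + 2*r - 3) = (r - 1)^2*(r + 3)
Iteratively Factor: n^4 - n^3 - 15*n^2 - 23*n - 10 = (n - 5)*(n^3 + 4*n^2 + 5*n + 2) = (n - 5)*(n + 1)*(n^2 + 3*n + 2) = (n - 5)*(n + 1)*(n + 2)*(n + 1)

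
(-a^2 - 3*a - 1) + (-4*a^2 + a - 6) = -5*a^2 - 2*a - 7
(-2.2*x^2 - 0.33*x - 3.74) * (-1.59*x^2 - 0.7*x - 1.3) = 3.498*x^4 + 2.0647*x^3 + 9.0376*x^2 + 3.047*x + 4.862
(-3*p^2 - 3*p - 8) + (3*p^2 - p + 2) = -4*p - 6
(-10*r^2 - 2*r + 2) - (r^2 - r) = -11*r^2 - r + 2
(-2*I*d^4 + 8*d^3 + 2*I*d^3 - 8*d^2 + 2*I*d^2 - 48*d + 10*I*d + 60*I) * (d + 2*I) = -2*I*d^5 + 12*d^4 + 2*I*d^4 - 12*d^3 + 18*I*d^3 - 52*d^2 - 6*I*d^2 - 20*d - 36*I*d - 120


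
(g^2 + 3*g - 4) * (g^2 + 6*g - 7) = g^4 + 9*g^3 + 7*g^2 - 45*g + 28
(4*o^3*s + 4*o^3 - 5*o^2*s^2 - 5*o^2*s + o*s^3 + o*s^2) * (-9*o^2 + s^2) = -36*o^5*s - 36*o^5 + 45*o^4*s^2 + 45*o^4*s - 5*o^3*s^3 - 5*o^3*s^2 - 5*o^2*s^4 - 5*o^2*s^3 + o*s^5 + o*s^4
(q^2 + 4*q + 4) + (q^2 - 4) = 2*q^2 + 4*q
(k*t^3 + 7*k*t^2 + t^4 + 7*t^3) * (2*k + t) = 2*k^2*t^3 + 14*k^2*t^2 + 3*k*t^4 + 21*k*t^3 + t^5 + 7*t^4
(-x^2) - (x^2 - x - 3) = -2*x^2 + x + 3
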